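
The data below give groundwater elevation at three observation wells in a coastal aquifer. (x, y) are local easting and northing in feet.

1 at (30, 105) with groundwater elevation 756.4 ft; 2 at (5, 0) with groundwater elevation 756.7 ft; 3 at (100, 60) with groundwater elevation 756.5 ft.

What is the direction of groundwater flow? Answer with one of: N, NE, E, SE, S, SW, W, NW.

With h = a·x + b·y + c and 1 as origin, the differences give:
  (-25)·a + (-105)·b = +0.3
  70·a + (-45)·b = +0.1
Eliminate b (×(-45) and ×(-105), subtract): 8475·a = -3.00 → a = ∂h/∂x = -0.0003540
Back-substitute: b = ∂h/∂y = -0.002773.
Flow = −∇h = (+0.0003540 east, +0.002773 north), which points north.

N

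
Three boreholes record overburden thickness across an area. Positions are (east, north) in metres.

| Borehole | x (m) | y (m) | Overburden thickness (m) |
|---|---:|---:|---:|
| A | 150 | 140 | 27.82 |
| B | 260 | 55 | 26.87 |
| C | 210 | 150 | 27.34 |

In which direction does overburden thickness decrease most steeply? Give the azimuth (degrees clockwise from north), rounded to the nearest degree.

Three-point gradient (reference A): Δ to B = (110, -85, -0.95), Δ to C = (60, 10, -0.48).
∂d/∂x = -0.008113, ∂d/∂y = +0.0006774 (det = 6200).
Steepest decrease is along −∇f: components (+0.008113 E, -0.0006774 N).
Azimuth = atan2(+0.008113, -0.0006774) = 94.8° ≈ 095°.

095°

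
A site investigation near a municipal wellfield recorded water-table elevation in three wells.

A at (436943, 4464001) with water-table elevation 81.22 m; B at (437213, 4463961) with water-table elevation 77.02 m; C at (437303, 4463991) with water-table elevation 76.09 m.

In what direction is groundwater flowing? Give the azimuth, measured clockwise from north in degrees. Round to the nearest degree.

128°

With h = a·x + b·y + c and A as origin, the differences give:
  270·a + (-40)·b = -4.20
  360·a + (-10)·b = -5.13
Eliminate b (×(-10) and ×(-40), subtract): 11700·a = -163.200 → a = ∂h/∂x = -0.01395
Back-substitute: b = ∂h/∂y = +0.01085.
Flow direction (−∇h) has components (+0.01395 E, -0.01085 N).
Azimuth = atan2(E, N) = atan2(+0.01395, -0.01085) = 127.9° ≈ 128°.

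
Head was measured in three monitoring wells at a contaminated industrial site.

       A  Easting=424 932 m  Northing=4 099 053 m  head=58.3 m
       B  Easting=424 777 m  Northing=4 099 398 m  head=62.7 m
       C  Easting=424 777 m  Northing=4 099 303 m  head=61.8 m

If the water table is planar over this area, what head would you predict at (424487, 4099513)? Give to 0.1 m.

65.9 m

Differences from A: to B (Δx, Δy, Δh) = (-155, 345, +4.4); to C = (-155, 250, +3.5).
Determinant of the coordinate differences = (-155)·250 − (-155)·345 = 14725.
∂h/∂x = [(+4.4)·250 − (+3.5)·345] / 14725 = -0.007301
∂h/∂y = [(-155)·(+3.5) − (-155)·(+4.4)] / 14725 = +0.009474
h(424487, 4099513) = 58.3 + (-0.007301)·(-445) + (+0.009474)·(460) = 58.3 +3.249 +4.358 = 65.907 m.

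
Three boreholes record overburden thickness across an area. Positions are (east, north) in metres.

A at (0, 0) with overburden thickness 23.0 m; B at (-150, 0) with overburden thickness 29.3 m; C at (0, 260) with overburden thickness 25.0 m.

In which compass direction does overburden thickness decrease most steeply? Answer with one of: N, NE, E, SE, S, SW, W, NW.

∂d/∂x = (29.3 − 23.0) / (-150 − 0) = -0.04200
∂d/∂y = (25.0 − 23.0) / (260 − 0) = +0.007692
Steepest decrease is along −∇f = (+0.04200 E, -0.007692 N) → east.

E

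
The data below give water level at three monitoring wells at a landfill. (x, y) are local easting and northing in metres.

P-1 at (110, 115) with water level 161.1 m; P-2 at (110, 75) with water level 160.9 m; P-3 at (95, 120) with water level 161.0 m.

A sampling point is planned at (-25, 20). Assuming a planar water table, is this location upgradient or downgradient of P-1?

downgradient

With h = a·x + b·y + c and P-1 as origin, the differences give:
  0·a + (-40)·b = -0.2
  (-15)·a + 5·b = -0.1
Eliminate b (×5 and ×(-40), subtract): -600·a = -5.00 → a = ∂h/∂x = +0.008333
Back-substitute: b = ∂h/∂y = +0.005000.
Head at (-25, 20) = 161.1 + (+0.008333)·(-135) + (+0.005000)·(-95) = 159.50 m.
That is lower than the 161.1 m at P-1, so the point is downgradient.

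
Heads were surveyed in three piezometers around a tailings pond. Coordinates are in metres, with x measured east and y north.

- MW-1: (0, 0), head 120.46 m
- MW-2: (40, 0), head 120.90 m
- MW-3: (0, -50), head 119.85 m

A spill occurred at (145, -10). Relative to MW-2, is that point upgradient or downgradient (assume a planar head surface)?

upgradient

∂h/∂x = (120.90 − 120.46) / (40 − 0) = +0.01100
∂h/∂y = (119.85 − 120.46) / (-50 − 0) = +0.01220
Head at (145, -10) = 120.46 + (+0.01100)·(145) + (+0.01220)·(-10) = 121.93 m.
That is higher than the 120.90 m at MW-2, so the point is upgradient.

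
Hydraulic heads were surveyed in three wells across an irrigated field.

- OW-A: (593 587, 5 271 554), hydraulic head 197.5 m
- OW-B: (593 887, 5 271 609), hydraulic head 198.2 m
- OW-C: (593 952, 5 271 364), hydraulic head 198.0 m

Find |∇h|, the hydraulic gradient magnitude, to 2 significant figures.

Differences from OW-A: to OW-B (Δx, Δy, Δh) = (300, 55, +0.7); to OW-C = (365, -190, +0.5).
Determinant of the coordinate differences = 300·(-190) − 365·55 = -77075.
∂h/∂x = [(+0.7)·(-190) − (+0.5)·55] / -77075 = +0.002082
∂h/∂y = [300·(+0.5) − 365·(+0.7)] / -77075 = +0.001369
|∇h| = √(0.002082² + 0.001369²) = 0.002492

0.0025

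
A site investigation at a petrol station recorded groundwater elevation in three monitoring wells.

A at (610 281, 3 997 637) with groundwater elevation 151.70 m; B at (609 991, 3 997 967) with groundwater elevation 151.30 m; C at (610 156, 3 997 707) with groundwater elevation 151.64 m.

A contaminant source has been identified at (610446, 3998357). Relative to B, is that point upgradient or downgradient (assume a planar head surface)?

Taking A as reference: B−A = (-290, 330, -0.40); C−A = (-125, 70, -0.06).
Solve a·Δx + b·Δy = Δh: det = (-290)·70 − (-125)·330 = 20950.
∂h/∂x = [(-0.40)·70 − (-0.06)·330] / 20950 = -0.0003914
∂h/∂y = [(-290)·(-0.06) − (-125)·(-0.40)] / 20950 = -0.001556
Head at (610446, 3998357) = 151.70 + (-0.0003914)·(165) + (-0.001556)·(720) = 150.52 m.
That is lower than the 151.30 m at B, so the point is downgradient.

downgradient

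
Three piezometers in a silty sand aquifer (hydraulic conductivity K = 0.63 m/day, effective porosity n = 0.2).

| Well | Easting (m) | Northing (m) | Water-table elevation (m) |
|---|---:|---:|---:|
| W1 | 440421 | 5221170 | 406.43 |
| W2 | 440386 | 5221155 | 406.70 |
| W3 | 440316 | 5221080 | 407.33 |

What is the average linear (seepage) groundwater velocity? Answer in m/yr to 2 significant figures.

8.2 m/yr

Differences from W1: to W2 (Δx, Δy, Δh) = (-35, -15, +0.27); to W3 = (-105, -90, +0.90).
Determinant of the coordinate differences = (-35)·(-90) − (-105)·(-15) = 1575.
∂h/∂x = [(+0.27)·(-90) − (+0.90)·(-15)] / 1575 = -0.006857
∂h/∂y = [(-35)·(+0.90) − (-105)·(+0.27)] / 1575 = -0.002000
|∇h| = √(-0.006857² + -0.002000²) = 0.007143
Seepage velocity v = K·i/n = 0.63 × 0.007143 / 0.2 = 0.0225 m/day = 8.218 m/yr.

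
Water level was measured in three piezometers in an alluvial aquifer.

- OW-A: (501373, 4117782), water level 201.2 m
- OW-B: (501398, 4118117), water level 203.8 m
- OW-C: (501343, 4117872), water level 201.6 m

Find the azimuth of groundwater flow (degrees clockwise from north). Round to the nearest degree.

Taking OW-A as reference: OW-B−OW-A = (25, 335, +2.6); OW-C−OW-A = (-30, 90, +0.4).
Determinant of the coordinate differences = 25·90 − (-30)·335 = 12300.
∂h/∂x = [(+2.6)·90 − (+0.4)·335] / 12300 = +0.008130
∂h/∂y = [25·(+0.4) − (-30)·(+2.6)] / 12300 = +0.007154
Flow direction (−∇h) has components (-0.008130 E, -0.007154 N).
Azimuth = atan2(E, N) = atan2(-0.008130, -0.007154) = 228.7° ≈ 229°.

229°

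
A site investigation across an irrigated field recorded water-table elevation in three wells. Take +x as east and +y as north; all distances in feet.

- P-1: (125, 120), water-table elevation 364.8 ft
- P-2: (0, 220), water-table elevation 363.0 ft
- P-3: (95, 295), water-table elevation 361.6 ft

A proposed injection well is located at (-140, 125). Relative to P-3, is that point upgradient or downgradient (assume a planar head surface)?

Differences from P-1: to P-2 (Δx, Δy, Δh) = (-125, 100, -1.8); to P-3 = (-30, 175, -3.2).
Solve a·Δx + b·Δy = Δh: det = (-125)·175 − (-30)·100 = -18875.
∂h/∂x = [(-1.8)·175 − (-3.2)·100] / -18875 = -0.0002649
∂h/∂y = [(-125)·(-3.2) − (-30)·(-1.8)] / -18875 = -0.01833
Head at (-140, 125) = 364.8 + (-0.0002649)·(-265) + (-0.01833)·(5) = 364.78 ft.
That is higher than the 361.6 ft at P-3, so the point is upgradient.

upgradient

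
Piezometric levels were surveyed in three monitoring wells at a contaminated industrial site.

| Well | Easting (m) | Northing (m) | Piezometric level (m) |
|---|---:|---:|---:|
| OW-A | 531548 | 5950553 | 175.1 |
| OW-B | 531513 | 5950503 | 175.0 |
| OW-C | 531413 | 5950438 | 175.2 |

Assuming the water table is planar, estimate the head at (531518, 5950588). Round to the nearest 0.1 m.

With h = a·x + b·y + c and OW-A as origin, the differences give:
  (-35)·a + (-50)·b = -0.1
  (-135)·a + (-115)·b = +0.1
Eliminate b (×(-115) and ×(-50), subtract): -2725·a = 16.50 → a = ∂h/∂x = -0.006055
Back-substitute: b = ∂h/∂y = +0.006239.
h(531518, 5950588) = 175.1 + (-0.006055)·(-30) + (+0.006239)·(35) = 175.1 +0.182 +0.218 = 175.500 m.

175.5 m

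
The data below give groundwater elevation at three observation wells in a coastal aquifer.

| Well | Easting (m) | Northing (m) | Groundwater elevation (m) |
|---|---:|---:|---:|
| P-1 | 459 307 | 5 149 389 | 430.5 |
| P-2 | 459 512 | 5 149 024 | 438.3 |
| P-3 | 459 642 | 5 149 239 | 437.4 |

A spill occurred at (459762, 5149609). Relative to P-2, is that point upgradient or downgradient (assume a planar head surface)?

downgradient

Three-point gradient (reference P-1): Δ to P-2 = (205, -365, +7.8), Δ to P-3 = (335, -150, +6.9).
∂h/∂x = +0.01473, ∂h/∂y = -0.01309 (det = 91525).
Head at (459762, 5149609) = 430.5 + (+0.01473)·(455) + (-0.01309)·(220) = 434.32 m.
That is lower than the 438.3 m at P-2, so the point is downgradient.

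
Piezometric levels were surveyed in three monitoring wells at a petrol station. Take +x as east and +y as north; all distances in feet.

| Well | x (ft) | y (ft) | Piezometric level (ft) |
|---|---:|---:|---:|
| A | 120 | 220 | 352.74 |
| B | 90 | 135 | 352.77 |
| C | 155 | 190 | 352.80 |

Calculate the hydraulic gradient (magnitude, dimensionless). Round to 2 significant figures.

Differences from A: to B (Δx, Δy, Δh) = (-30, -85, +0.03); to C = (35, -30, +0.06).
Determinant of the coordinate differences = (-30)·(-30) − 35·(-85) = 3875.
∂h/∂x = [(+0.03)·(-30) − (+0.06)·(-85)] / 3875 = +0.001084
∂h/∂y = [(-30)·(+0.06) − 35·(+0.03)] / 3875 = -0.0007355
|∇h| = √(0.001084² + -0.0007355²) = 0.00131

0.0013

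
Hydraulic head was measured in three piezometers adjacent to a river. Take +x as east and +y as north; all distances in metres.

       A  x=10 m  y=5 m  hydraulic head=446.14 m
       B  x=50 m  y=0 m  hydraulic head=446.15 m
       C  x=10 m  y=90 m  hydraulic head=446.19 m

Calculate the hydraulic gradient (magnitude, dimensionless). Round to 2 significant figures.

0.00067

Differences from A: to B (Δx, Δy, Δh) = (40, -5, +0.01); to C = (0, 85, +0.05).
Determinant of the coordinate differences = 40·85 − 0·(-5) = 3400.
∂h/∂x = [(+0.01)·85 − (+0.05)·(-5)] / 3400 = +0.0003235
∂h/∂y = [40·(+0.05) − 0·(+0.01)] / 3400 = +0.0005882
|∇h| = √(0.0003235² + 0.0005882²) = 0.0006713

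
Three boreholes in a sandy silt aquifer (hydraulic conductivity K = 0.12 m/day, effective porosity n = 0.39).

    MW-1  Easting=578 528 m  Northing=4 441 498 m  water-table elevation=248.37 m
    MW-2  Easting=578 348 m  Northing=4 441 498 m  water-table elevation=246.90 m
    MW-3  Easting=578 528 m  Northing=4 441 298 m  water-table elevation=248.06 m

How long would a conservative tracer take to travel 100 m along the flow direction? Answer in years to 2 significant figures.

∂h/∂x = (246.90 − 248.37) / (578348 − 578528) = +0.008167
∂h/∂y = (248.06 − 248.37) / (4441298 − 4441498) = +0.001550
|∇h| = √(0.008167² + 0.001550²) = 0.008313
Seepage velocity v = K·i/n = 0.12 × 0.008313 / 0.39 = 0.002558 m/day.
t = 100 / 0.002558 = 3.909e+04 days = 107 years.

110 years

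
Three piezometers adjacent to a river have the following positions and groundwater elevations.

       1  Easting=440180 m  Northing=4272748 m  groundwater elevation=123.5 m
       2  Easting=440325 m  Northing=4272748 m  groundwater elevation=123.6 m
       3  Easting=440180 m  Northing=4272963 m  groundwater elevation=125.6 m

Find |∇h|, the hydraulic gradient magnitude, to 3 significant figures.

∂h/∂x = (123.6 − 123.5) / (440325 − 440180) = +0.0006897
∂h/∂y = (125.6 − 123.5) / (4272963 − 4272748) = +0.009767
|∇h| = √(0.0006897² + 0.009767²) = 0.009791

0.00979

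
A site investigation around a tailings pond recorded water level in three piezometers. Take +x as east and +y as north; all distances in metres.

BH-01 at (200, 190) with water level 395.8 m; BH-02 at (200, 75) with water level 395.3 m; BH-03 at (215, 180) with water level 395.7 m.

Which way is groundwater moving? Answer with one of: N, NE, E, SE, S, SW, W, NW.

SE

Differences from BH-01: to BH-02 (Δx, Δy, Δh) = (0, -115, -0.5); to BH-03 = (15, -10, -0.1).
Determinant of the coordinate differences = 0·(-10) − 15·(-115) = 1725.
∂h/∂x = [(-0.5)·(-10) − (-0.1)·(-115)] / 1725 = -0.003768
∂h/∂y = [0·(-0.1) − 15·(-0.5)] / 1725 = +0.004348
Flow = −∇h = (+0.003768 east, -0.004348 north), which points southeast.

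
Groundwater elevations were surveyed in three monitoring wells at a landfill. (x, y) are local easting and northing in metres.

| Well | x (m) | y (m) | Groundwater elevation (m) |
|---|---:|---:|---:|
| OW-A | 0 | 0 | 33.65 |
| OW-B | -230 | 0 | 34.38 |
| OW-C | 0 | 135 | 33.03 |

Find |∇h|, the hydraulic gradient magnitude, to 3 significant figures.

∂h/∂x = (34.38 − 33.65) / (-230 − 0) = -0.003174
∂h/∂y = (33.03 − 33.65) / (135 − 0) = -0.004593
|∇h| = √(-0.003174² + -0.004593²) = 0.005583

0.00558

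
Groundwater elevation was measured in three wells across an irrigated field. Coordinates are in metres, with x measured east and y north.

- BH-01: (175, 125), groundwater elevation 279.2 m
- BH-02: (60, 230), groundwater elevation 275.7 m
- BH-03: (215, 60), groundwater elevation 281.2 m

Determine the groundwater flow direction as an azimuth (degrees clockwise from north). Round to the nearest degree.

349°

Three-point gradient (reference BH-01): Δ to BH-02 = (-115, 105, -3.5), Δ to BH-03 = (40, -65, +2.0).
∂h/∂x = +0.005344, ∂h/∂y = -0.02748 (det = 3275).
Flow direction (−∇h) has components (-0.005344 E, +0.02748 N).
Azimuth = atan2(E, N) = atan2(-0.005344, +0.02748) = 349.0° ≈ 349°.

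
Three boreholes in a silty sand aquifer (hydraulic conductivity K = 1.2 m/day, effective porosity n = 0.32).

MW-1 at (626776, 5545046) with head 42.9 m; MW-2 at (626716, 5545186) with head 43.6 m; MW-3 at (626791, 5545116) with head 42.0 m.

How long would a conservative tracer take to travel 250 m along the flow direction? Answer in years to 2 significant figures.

With h = a·x + b·y + c and MW-1 as origin, the differences give:
  (-60)·a + 140·b = +0.7
  15·a + 70·b = -0.9
Eliminate b (×70 and ×140, subtract): -6300·a = 175.00 → a = ∂h/∂x = -0.02778
Back-substitute: b = ∂h/∂y = -0.006905.
|∇h| = √(-0.02778² + -0.006905²) = 0.02863
Seepage velocity v = K·i/n = 1.2 × 0.02863 / 0.32 = 0.1074 m/day.
t = 250 / 0.1074 = 2328 days = 6.37 years.

6.4 years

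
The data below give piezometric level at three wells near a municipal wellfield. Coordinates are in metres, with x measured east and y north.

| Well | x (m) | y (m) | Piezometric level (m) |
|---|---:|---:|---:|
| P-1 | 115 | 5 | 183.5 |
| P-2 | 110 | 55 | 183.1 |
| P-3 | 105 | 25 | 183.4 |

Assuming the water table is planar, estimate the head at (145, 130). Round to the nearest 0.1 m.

Taking P-1 as reference: P-2−P-1 = (-5, 50, -0.4); P-3−P-1 = (-10, 20, -0.1).
Determinant of the coordinate differences = (-5)·20 − (-10)·50 = 400.
∂h/∂x = [(-0.4)·20 − (-0.1)·50] / 400 = -0.007500
∂h/∂y = [(-5)·(-0.1) − (-10)·(-0.4)] / 400 = -0.008750
h(145, 130) = 183.5 + (-0.007500)·(30) + (-0.008750)·(125) = 183.5 -0.225 -1.094 = 182.181 m.

182.2 m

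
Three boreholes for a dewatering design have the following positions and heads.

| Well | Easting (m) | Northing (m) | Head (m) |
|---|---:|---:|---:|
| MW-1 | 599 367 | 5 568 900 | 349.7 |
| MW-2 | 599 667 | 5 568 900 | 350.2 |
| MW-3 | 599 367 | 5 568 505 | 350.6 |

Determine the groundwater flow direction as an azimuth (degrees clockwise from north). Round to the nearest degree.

∂h/∂x = (350.2 − 349.7) / (599667 − 599367) = +0.001667
∂h/∂y = (350.6 − 349.7) / (5568505 − 5568900) = -0.002278
Flow direction (−∇h) has components (-0.001667 E, +0.002278 N).
Azimuth = atan2(E, N) = atan2(-0.001667, +0.002278) = 323.8° ≈ 324°.

324°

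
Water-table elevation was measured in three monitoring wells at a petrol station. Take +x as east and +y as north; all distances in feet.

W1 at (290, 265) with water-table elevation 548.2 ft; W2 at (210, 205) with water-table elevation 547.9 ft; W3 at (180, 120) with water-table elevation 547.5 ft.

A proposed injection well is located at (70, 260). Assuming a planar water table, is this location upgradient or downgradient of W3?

upgradient

Differences from W1: to W2 (Δx, Δy, Δh) = (-80, -60, -0.3); to W3 = (-110, -145, -0.7).
Solve a·Δx + b·Δy = Δh: det = (-80)·(-145) − (-110)·(-60) = 5000.
∂h/∂x = [(-0.3)·(-145) − (-0.7)·(-60)] / 5000 = +0.0003000
∂h/∂y = [(-80)·(-0.7) − (-110)·(-0.3)] / 5000 = +0.004600
Head at (70, 260) = 548.2 + (+0.0003000)·(-220) + (+0.004600)·(-5) = 548.11 ft.
That is higher than the 547.5 ft at W3, so the point is upgradient.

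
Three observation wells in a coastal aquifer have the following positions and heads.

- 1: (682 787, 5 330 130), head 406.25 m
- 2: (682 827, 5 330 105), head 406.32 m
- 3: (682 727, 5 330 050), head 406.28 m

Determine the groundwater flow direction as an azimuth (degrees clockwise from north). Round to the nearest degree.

318°

Differences from 1: to 2 (Δx, Δy, Δh) = (40, -25, +0.07); to 3 = (-60, -80, +0.03).
Solve a·Δx + b·Δy = Δh: det = 40·(-80) − (-60)·(-25) = -4700.
∂h/∂x = [(+0.07)·(-80) − (+0.03)·(-25)] / -4700 = +0.001032
∂h/∂y = [40·(+0.03) − (-60)·(+0.07)] / -4700 = -0.001149
Flow direction (−∇h) has components (-0.001032 E, +0.001149 N).
Azimuth = atan2(E, N) = atan2(-0.001032, +0.001149) = 318.1° ≈ 318°.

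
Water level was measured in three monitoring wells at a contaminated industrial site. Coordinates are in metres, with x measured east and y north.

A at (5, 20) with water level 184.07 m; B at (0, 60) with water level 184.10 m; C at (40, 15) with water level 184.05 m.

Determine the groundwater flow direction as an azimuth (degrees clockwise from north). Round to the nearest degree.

146°

With h = a·x + b·y + c and A as origin, the differences give:
  (-5)·a + 40·b = +0.03
  35·a + (-5)·b = -0.02
Eliminate b (×(-5) and ×40, subtract): -1375·a = 0.650 → a = ∂h/∂x = -0.0004727
Back-substitute: b = ∂h/∂y = +0.0006909.
Flow direction (−∇h) has components (+0.0004727 E, -0.0006909 N).
Azimuth = atan2(E, N) = atan2(+0.0004727, -0.0006909) = 145.6° ≈ 146°.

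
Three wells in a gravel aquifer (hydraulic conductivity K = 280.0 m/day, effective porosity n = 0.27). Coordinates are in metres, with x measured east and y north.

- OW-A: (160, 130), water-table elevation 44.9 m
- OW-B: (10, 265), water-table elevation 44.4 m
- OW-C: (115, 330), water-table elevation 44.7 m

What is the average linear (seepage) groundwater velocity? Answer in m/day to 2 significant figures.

3.2 m/day

With h = a·x + b·y + c and OW-A as origin, the differences give:
  (-150)·a + 135·b = -0.5
  (-45)·a + 200·b = -0.2
Eliminate b (×200 and ×135, subtract): -23925·a = -73.00 → a = ∂h/∂x = +0.003051
Back-substitute: b = ∂h/∂y = -0.0003135.
|∇h| = √(0.003051² + -0.0003135²) = 0.003067
Seepage velocity v = K·i/n = 280.0 × 0.003067 / 0.27 = 3.181 m/day.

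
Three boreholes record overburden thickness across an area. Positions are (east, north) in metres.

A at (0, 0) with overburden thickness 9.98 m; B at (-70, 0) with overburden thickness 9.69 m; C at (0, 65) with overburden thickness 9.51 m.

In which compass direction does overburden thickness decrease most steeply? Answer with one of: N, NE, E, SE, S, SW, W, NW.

∂d/∂x = (9.69 − 9.98) / (-70 − 0) = +0.004143
∂d/∂y = (9.51 − 9.98) / (65 − 0) = -0.007231
Steepest decrease is along −∇f = (-0.004143 E, +0.007231 N) → northwest.

NW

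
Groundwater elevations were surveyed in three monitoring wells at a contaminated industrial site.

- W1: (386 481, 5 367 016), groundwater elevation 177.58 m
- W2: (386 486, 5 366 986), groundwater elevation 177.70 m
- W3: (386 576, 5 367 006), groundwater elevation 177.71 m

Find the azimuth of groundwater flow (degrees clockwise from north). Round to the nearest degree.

Taking W1 as reference: W2−W1 = (5, -30, +0.12); W3−W1 = (95, -10, +0.13).
Determinant of the coordinate differences = 5·(-10) − 95·(-30) = 2800.
∂h/∂x = [(+0.12)·(-10) − (+0.13)·(-30)] / 2800 = +0.0009643
∂h/∂y = [5·(+0.13) − 95·(+0.12)] / 2800 = -0.003839
Flow direction (−∇h) has components (-0.0009643 E, +0.003839 N).
Azimuth = atan2(E, N) = atan2(-0.0009643, +0.003839) = 345.9° ≈ 346°.

346°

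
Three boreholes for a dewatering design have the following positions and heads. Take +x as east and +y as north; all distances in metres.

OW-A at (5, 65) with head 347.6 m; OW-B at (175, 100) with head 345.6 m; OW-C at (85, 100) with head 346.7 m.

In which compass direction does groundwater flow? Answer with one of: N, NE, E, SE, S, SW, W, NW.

Differences from OW-A: to OW-B (Δx, Δy, Δh) = (170, 35, -2.0); to OW-C = (80, 35, -0.9).
Solve a·Δx + b·Δy = Δh: det = 170·35 − 80·35 = 3150.
∂h/∂x = [(-2.0)·35 − (-0.9)·35] / 3150 = -0.01222
∂h/∂y = [170·(-0.9) − 80·(-2.0)] / 3150 = +0.002222
Flow = −∇h = (+0.01222 east, -0.002222 north), which points east.

E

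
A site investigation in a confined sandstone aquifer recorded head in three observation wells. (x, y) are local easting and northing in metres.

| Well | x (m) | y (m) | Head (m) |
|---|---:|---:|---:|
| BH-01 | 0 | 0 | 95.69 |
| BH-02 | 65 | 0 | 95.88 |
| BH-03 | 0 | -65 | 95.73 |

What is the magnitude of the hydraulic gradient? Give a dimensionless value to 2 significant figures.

0.0030

∂h/∂x = (95.88 − 95.69) / (65 − 0) = +0.002923
∂h/∂y = (95.73 − 95.69) / (-65 − 0) = -0.0006154
|∇h| = √(0.002923² + -0.0006154²) = 0.002987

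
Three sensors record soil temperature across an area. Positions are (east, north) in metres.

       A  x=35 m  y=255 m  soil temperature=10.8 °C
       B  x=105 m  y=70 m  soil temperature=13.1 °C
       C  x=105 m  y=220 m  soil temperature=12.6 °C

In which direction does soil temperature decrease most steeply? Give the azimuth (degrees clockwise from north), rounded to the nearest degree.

278°

Differences from A: to B (Δx, Δy, Δh) = (70, -185, +2.3); to C = (70, -35, +1.8).
Determinant of the coordinate differences = 70·(-35) − 70·(-185) = 10500.
∂T/∂x = [(+2.3)·(-35) − (+1.8)·(-185)] / 10500 = +0.02405
∂T/∂y = [70·(+1.8) − 70·(+2.3)] / 10500 = -0.003333
Steepest decrease is along −∇f: components (-0.02405 E, +0.003333 N).
Azimuth = atan2(-0.02405, +0.003333) = 277.9° ≈ 278°.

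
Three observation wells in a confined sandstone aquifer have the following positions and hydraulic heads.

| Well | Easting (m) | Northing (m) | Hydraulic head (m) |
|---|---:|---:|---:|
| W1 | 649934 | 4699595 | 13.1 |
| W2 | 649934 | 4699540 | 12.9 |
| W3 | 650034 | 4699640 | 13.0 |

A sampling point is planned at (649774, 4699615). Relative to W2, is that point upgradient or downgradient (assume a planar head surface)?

Differences from W1: to W2 (Δx, Δy, Δh) = (0, -55, -0.2); to W3 = (100, 45, -0.1).
Determinant of the coordinate differences = 0·45 − 100·(-55) = 5500.
∂h/∂x = [(-0.2)·45 − (-0.1)·(-55)] / 5500 = -0.002636
∂h/∂y = [0·(-0.1) − 100·(-0.2)] / 5500 = +0.003636
Head at (649774, 4699615) = 13.1 + (-0.002636)·(-160) + (+0.003636)·(20) = 13.59 m.
That is higher than the 12.9 m at W2, so the point is upgradient.

upgradient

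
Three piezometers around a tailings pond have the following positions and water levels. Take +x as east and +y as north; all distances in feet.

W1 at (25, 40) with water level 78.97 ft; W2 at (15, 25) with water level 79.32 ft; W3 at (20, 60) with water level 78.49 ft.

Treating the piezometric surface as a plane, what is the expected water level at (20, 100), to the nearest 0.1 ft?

77.5 ft

Differences from W1: to W2 (Δx, Δy, Δh) = (-10, -15, +0.35); to W3 = (-5, 20, -0.48).
Solve a·Δx + b·Δy = Δh: det = (-10)·20 − (-5)·(-15) = -275.
∂h/∂x = [(+0.35)·20 − (-0.48)·(-15)] / -275 = +0.0007273
∂h/∂y = [(-10)·(-0.48) − (-5)·(+0.35)] / -275 = -0.02382
h(20, 100) = 78.97 + (+0.0007273)·(-5) + (-0.02382)·(60) = 78.97 -0.004 -1.429 = 77.537 ft.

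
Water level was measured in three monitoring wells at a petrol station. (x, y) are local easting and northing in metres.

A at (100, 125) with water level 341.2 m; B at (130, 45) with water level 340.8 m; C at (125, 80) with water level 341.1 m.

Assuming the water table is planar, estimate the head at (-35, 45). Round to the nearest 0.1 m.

338.3 m

With h = a·x + b·y + c and A as origin, the differences give:
  30·a + (-80)·b = -0.4
  25·a + (-45)·b = -0.1
Eliminate b (×(-45) and ×(-80), subtract): 650·a = 10.00 → a = ∂h/∂x = +0.01538
Back-substitute: b = ∂h/∂y = +0.01077.
h(-35, 45) = 341.2 + (+0.01538)·(-135) + (+0.01077)·(-80) = 341.2 -2.077 -0.862 = 338.262 m.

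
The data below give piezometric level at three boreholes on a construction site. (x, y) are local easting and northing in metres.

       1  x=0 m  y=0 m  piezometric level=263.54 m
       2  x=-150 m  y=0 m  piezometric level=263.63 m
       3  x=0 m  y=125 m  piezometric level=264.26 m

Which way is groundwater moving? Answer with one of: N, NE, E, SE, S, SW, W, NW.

∂h/∂x = (263.63 − 263.54) / (-150 − 0) = -0.0006000
∂h/∂y = (264.26 − 263.54) / (125 − 0) = +0.005760
Flow = −∇h = (+0.0006000 east, -0.005760 north), which points south.

S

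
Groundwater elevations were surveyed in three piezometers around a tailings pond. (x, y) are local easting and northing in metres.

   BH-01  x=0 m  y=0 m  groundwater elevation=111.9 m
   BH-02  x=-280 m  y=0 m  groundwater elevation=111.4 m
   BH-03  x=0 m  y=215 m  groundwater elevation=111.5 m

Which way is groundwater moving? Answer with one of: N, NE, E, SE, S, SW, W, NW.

∂h/∂x = (111.4 − 111.9) / (-280 − 0) = +0.001786
∂h/∂y = (111.5 − 111.9) / (215 − 0) = -0.001860
Flow = −∇h = (-0.001786 east, +0.001860 north), which points northwest.

NW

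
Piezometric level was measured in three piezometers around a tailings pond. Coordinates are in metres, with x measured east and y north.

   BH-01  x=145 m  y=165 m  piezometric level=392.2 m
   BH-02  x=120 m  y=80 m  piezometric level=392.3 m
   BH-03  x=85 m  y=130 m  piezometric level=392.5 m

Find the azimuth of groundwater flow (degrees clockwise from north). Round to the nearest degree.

094°

Differences from BH-01: to BH-02 (Δx, Δy, Δh) = (-25, -85, +0.1); to BH-03 = (-60, -35, +0.3).
Determinant of the coordinate differences = (-25)·(-35) − (-60)·(-85) = -4225.
∂h/∂x = [(+0.1)·(-35) − (+0.3)·(-85)] / -4225 = -0.005207
∂h/∂y = [(-25)·(+0.3) − (-60)·(+0.1)] / -4225 = +0.0003550
Flow direction (−∇h) has components (+0.005207 E, -0.0003550 N).
Azimuth = atan2(E, N) = atan2(+0.005207, -0.0003550) = 93.9° ≈ 094°.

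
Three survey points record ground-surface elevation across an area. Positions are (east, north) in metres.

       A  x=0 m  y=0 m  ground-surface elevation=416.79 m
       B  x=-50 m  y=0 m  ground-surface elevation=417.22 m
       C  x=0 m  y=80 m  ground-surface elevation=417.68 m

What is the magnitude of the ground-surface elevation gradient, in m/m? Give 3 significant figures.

0.0141 m/m

∂z/∂x = (417.22 − 416.79) / (-50 − 0) = -0.008600
∂z/∂y = (417.68 − 416.79) / (80 − 0) = +0.01112
|∇f| = √(-0.008600² + 0.01112²) = 0.01406 m/m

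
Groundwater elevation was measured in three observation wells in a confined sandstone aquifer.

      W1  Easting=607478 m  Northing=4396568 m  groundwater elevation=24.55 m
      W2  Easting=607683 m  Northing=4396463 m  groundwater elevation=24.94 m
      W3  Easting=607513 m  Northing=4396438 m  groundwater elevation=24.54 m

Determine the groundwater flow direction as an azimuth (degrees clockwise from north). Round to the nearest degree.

253°

Taking W1 as reference: W2−W1 = (205, -105, +0.39); W3−W1 = (35, -130, -0.01).
Determinant of the coordinate differences = 205·(-130) − 35·(-105) = -22975.
∂h/∂x = [(+0.39)·(-130) − (-0.01)·(-105)] / -22975 = +0.002252
∂h/∂y = [205·(-0.01) − 35·(+0.39)] / -22975 = +0.0006834
Flow direction (−∇h) has components (-0.002252 E, -0.0006834 N).
Azimuth = atan2(E, N) = atan2(-0.002252, -0.0006834) = 253.1° ≈ 253°.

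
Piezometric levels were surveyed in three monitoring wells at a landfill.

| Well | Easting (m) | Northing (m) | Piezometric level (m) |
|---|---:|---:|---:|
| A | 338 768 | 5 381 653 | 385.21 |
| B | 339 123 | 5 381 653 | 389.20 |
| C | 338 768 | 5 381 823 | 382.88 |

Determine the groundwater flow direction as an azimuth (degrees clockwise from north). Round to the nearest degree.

321°

∂h/∂x = (389.20 − 385.21) / (339123 − 338768) = +0.01124
∂h/∂y = (382.88 − 385.21) / (5381823 − 5381653) = -0.01371
Flow direction (−∇h) has components (-0.01124 E, +0.01371 N).
Azimuth = atan2(E, N) = atan2(-0.01124, +0.01371) = 320.6° ≈ 321°.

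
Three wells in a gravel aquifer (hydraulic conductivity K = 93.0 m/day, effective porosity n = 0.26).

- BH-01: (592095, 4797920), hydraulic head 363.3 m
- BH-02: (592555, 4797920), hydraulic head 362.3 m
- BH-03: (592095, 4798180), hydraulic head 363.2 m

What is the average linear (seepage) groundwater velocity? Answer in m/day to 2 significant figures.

0.79 m/day

∂h/∂x = (362.3 − 363.3) / (592555 − 592095) = -0.002174
∂h/∂y = (363.2 − 363.3) / (4798180 − 4797920) = -0.0003846
|∇h| = √(-0.002174² + -0.0003846²) = 0.002208
Seepage velocity v = K·i/n = 93.0 × 0.002208 / 0.26 = 0.7898 m/day.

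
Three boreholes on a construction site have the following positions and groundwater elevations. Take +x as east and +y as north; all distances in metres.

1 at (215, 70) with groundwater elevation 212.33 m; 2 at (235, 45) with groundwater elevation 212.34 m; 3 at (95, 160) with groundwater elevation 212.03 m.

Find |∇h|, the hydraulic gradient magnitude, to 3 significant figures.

0.00680

With h = a·x + b·y + c and 1 as origin, the differences give:
  20·a + (-25)·b = +0.01
  (-120)·a + 90·b = -0.30
Eliminate b (×90 and ×(-25), subtract): -1200·a = -6.600 → a = ∂h/∂x = +0.005500
Back-substitute: b = ∂h/∂y = +0.004000.
|∇h| = √(0.005500² + 0.004000²) = 0.006801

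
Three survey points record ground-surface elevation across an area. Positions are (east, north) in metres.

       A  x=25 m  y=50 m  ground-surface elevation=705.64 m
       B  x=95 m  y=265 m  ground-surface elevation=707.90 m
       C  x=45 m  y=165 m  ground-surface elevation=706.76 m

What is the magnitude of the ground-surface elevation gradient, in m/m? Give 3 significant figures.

0.0102 m/m

With z = a·x + b·y + c and A as origin, the differences give:
  70·a + 215·b = +2.26
  20·a + 115·b = +1.12
Eliminate b (×115 and ×215, subtract): 3750·a = 19.100 → a = ∂z/∂x = +0.005093
Back-substitute: b = ∂z/∂y = +0.008853.
|∇f| = √(0.005093² + 0.008853²) = 0.01021 m/m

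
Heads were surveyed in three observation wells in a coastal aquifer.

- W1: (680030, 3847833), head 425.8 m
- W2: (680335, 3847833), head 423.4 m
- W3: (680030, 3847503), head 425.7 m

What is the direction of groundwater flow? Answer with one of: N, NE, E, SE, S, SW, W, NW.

∂h/∂x = (423.4 − 425.8) / (680335 − 680030) = -0.007869
∂h/∂y = (425.7 − 425.8) / (3847503 − 3847833) = +0.0003030
Flow = −∇h = (+0.007869 east, -0.0003030 north), which points east.

E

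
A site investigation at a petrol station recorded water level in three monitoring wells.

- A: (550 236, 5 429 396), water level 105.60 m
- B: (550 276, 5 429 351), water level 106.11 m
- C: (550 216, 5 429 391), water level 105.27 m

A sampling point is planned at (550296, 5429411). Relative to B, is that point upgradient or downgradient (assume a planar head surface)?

Differences from A: to B (Δx, Δy, Δh) = (40, -45, +0.51); to C = (-20, -5, -0.33).
Determinant of the coordinate differences = 40·(-5) − (-20)·(-45) = -1100.
∂h/∂x = [(+0.51)·(-5) − (-0.33)·(-45)] / -1100 = +0.01582
∂h/∂y = [40·(-0.33) − (-20)·(+0.51)] / -1100 = +0.002727
Head at (550296, 5429411) = 105.60 + (+0.01582)·(60) + (+0.002727)·(15) = 106.59 m.
That is higher than the 106.11 m at B, so the point is upgradient.

upgradient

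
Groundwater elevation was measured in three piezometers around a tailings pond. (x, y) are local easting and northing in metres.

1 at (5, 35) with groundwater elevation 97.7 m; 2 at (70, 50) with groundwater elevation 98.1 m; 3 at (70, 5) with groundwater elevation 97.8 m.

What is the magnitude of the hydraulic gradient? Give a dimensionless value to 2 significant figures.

0.0081

Differences from 1: to 2 (Δx, Δy, Δh) = (65, 15, +0.4); to 3 = (65, -30, +0.1).
Solve a·Δx + b·Δy = Δh: det = 65·(-30) − 65·15 = -2925.
∂h/∂x = [(+0.4)·(-30) − (+0.1)·15] / -2925 = +0.004615
∂h/∂y = [65·(+0.1) − 65·(+0.4)] / -2925 = +0.006667
|∇h| = √(0.004615² + 0.006667²) = 0.008108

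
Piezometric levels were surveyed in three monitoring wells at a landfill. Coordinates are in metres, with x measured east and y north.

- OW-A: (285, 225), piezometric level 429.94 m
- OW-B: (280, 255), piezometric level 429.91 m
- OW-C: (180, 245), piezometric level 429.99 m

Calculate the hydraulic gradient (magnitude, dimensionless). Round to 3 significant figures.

With h = a·x + b·y + c and OW-A as origin, the differences give:
  (-5)·a + 30·b = -0.03
  (-105)·a + 20·b = +0.05
Eliminate b (×20 and ×30, subtract): 3050·a = -2.100 → a = ∂h/∂x = -0.0006885
Back-substitute: b = ∂h/∂y = -0.001115.
|∇h| = √(-0.0006885² + -0.001115²) = 0.00131

0.00131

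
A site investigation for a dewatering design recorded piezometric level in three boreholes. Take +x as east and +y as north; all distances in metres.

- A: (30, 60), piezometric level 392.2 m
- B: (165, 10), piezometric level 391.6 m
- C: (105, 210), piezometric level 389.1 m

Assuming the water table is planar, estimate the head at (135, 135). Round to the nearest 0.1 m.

390.0 m

Differences from A: to B (Δx, Δy, Δh) = (135, -50, -0.6); to C = (75, 150, -3.1).
Solve a·Δx + b·Δy = Δh: det = 135·150 − 75·(-50) = 24000.
∂h/∂x = [(-0.6)·150 − (-3.1)·(-50)] / 24000 = -0.01021
∂h/∂y = [135·(-3.1) − 75·(-0.6)] / 24000 = -0.01556
h(135, 135) = 392.2 + (-0.01021)·(105) + (-0.01556)·(75) = 392.2 -1.072 -1.167 = 389.961 m.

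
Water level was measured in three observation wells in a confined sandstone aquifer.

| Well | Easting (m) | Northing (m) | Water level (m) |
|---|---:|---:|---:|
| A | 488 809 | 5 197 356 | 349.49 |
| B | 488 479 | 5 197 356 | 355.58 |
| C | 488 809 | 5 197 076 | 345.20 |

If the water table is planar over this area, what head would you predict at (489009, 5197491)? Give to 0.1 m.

347.9 m

∂h/∂x = (355.58 − 349.49) / (488479 − 488809) = -0.01845
∂h/∂y = (345.20 − 349.49) / (5197076 − 5197356) = +0.01532
h(489009, 5197491) = 349.49 + (-0.01845)·(200) + (+0.01532)·(135) = 349.49 -3.691 +2.068 = 347.867 m.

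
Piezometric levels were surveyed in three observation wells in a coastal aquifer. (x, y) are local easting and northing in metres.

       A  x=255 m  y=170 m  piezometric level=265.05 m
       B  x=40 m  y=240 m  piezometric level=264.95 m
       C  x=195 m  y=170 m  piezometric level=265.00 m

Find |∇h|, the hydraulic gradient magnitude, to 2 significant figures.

Differences from A: to B (Δx, Δy, Δh) = (-215, 70, -0.10); to C = (-60, 0, -0.05).
Solve a·Δx + b·Δy = Δh: det = (-215)·0 − (-60)·70 = 4200.
∂h/∂x = [(-0.10)·0 − (-0.05)·70] / 4200 = +0.0008333
∂h/∂y = [(-215)·(-0.05) − (-60)·(-0.10)] / 4200 = +0.001131
|∇h| = √(0.0008333² + 0.001131²) = 0.001405

0.0014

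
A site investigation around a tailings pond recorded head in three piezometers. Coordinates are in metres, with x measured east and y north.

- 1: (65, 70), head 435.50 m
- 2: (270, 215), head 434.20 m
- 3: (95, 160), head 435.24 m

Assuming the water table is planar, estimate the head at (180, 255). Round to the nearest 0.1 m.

Differences from 1: to 2 (Δx, Δy, Δh) = (205, 145, -1.30); to 3 = (30, 90, -0.26).
Solve a·Δx + b·Δy = Δh: det = 205·90 − 30·145 = 14100.
∂h/∂x = [(-1.30)·90 − (-0.26)·145] / 14100 = -0.005624
∂h/∂y = [205·(-0.26) − 30·(-1.30)] / 14100 = -0.001014
h(180, 255) = 435.50 + (-0.005624)·(115) + (-0.001014)·(185) = 435.50 -0.647 -0.188 = 434.666 m.

434.7 m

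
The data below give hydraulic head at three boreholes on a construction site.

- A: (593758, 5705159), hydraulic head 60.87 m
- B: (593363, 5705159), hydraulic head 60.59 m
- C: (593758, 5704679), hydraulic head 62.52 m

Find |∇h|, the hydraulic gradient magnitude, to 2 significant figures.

∂h/∂x = (60.59 − 60.87) / (593363 − 593758) = +0.0007089
∂h/∂y = (62.52 − 60.87) / (5704679 − 5705159) = -0.003438
|∇h| = √(0.0007089² + -0.003438²) = 0.00351

0.0035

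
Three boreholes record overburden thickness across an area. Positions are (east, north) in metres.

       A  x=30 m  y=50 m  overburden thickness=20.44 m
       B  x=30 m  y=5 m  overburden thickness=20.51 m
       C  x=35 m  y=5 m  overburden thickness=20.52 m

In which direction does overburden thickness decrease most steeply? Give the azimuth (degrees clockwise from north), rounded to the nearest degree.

308°

With d = a·x + b·y + c and A as origin, the differences give:
  0·a + (-45)·b = +0.07
  5·a + (-45)·b = +0.08
Eliminate b (×(-45) and ×(-45), subtract): 225·a = 0.450 → a = ∂d/∂x = +0.002000
Back-substitute: b = ∂d/∂y = -0.001556.
Steepest decrease is along −∇f: components (-0.002000 E, +0.001556 N).
Azimuth = atan2(-0.002000, +0.001556) = 307.9° ≈ 308°.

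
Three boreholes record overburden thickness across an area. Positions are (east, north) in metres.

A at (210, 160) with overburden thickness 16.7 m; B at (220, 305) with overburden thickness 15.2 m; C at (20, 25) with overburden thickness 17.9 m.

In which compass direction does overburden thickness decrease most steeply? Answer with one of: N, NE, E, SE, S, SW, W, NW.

N

With d = a·x + b·y + c and A as origin, the differences give:
  10·a + 145·b = -1.5
  (-190)·a + (-135)·b = +1.2
Eliminate b (×(-135) and ×145, subtract): 26200·a = 28.50 → a = ∂d/∂x = +0.001088
Back-substitute: b = ∂d/∂y = -0.01042.
Steepest decrease is along −∇f = (-0.001088 E, +0.01042 N) → north.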